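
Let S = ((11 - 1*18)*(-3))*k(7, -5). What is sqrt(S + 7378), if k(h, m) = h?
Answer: 5*sqrt(301) ≈ 86.747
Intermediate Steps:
S = 147 (S = ((11 - 1*18)*(-3))*7 = ((11 - 18)*(-3))*7 = -7*(-3)*7 = 21*7 = 147)
sqrt(S + 7378) = sqrt(147 + 7378) = sqrt(7525) = 5*sqrt(301)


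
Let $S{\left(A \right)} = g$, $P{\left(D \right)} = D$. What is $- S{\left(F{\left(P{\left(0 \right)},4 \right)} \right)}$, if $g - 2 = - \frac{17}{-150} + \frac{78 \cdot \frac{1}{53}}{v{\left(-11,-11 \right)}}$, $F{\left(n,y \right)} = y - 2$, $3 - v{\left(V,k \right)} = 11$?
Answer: $- \frac{30677}{15900} \approx -1.9294$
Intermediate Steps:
$v{\left(V,k \right)} = -8$ ($v{\left(V,k \right)} = 3 - 11 = -8$)
$F{\left(n,y \right)} = -2 + y$
$g = \frac{30677}{15900}$ ($g = 2 + \left(- \frac{17}{-150} + \frac{78 \cdot \frac{1}{53}}{-8}\right) = 2 + \left(\left(-17\right) \left(- \frac{1}{150}\right) + 78 \cdot \frac{1}{53} \left(- \frac{1}{8}\right)\right) = 2 + \left(\frac{17}{150} + \frac{78}{53} \left(- \frac{1}{8}\right)\right) = 2 + \left(\frac{17}{150} - \frac{39}{212}\right) = 2 - \frac{1123}{15900} = \frac{30677}{15900} \approx 1.9294$)
$S{\left(A \right)} = \frac{30677}{15900}$
$- S{\left(F{\left(P{\left(0 \right)},4 \right)} \right)} = \left(-1\right) \frac{30677}{15900} = - \frac{30677}{15900}$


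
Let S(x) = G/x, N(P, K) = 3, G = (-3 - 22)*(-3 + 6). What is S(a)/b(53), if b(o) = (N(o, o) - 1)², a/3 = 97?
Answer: -25/388 ≈ -0.064433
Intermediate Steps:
G = -75 (G = -25*3 = -75)
a = 291 (a = 3*97 = 291)
b(o) = 4 (b(o) = (3 - 1)² = 2² = 4)
S(x) = -75/x
S(a)/b(53) = -75/291/4 = -75*1/291*(¼) = -25/97*¼ = -25/388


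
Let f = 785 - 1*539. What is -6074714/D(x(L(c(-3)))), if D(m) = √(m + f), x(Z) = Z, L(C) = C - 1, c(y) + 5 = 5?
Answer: -6074714*√5/35 ≈ -3.8810e+5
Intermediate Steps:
c(y) = 0 (c(y) = -5 + 5 = 0)
f = 246 (f = 785 - 539 = 246)
L(C) = -1 + C
D(m) = √(246 + m) (D(m) = √(m + 246) = √(246 + m))
-6074714/D(x(L(c(-3)))) = -6074714/√(246 + (-1 + 0)) = -6074714/√(246 - 1) = -6074714*√5/35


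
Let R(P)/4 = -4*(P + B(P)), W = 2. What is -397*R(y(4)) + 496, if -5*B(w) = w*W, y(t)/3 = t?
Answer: 231152/5 ≈ 46230.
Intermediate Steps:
y(t) = 3*t
B(w) = -2*w/5 (B(w) = -w*2/5 = -2*w/5)
R(P) = -48*P/5 (R(P) = 4*(-4*(P - 2*P/5)) = 4*(-12*P/5) = -48*P/5)
-397*R(y(4)) + 496 = -(-19056)*3*4/5 + 496 = -(-19056)*12/5 + 496 = -397*(-576/5) + 496 = 228672/5 + 496 = 231152/5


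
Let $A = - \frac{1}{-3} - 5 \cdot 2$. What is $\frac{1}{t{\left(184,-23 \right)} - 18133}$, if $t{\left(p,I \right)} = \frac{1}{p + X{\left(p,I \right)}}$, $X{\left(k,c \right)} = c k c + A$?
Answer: $- \frac{292531}{5304464620} \approx -5.5148 \cdot 10^{-5}$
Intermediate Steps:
$A = - \frac{29}{3}$ ($A = \left(-1\right) \left(- \frac{1}{3}\right) - 10 = \frac{1}{3} - 10 = - \frac{29}{3} \approx -9.6667$)
$X{\left(k,c \right)} = - \frac{29}{3} + k c^{2}$ ($X{\left(k,c \right)} = c k c - \frac{29}{3} = k c^{2} - \frac{29}{3} = - \frac{29}{3} + k c^{2}$)
$t{\left(p,I \right)} = \frac{1}{- \frac{29}{3} + p + p I^{2}}$ ($t{\left(p,I \right)} = \frac{1}{p + \left(- \frac{29}{3} + p I^{2}\right)} = \frac{1}{- \frac{29}{3} + p + p I^{2}}$)
$\frac{1}{t{\left(184,-23 \right)} - 18133} = \frac{1}{\frac{3}{-29 + 3 \cdot 184 + 3 \cdot 184 \left(-23\right)^{2}} - 18133} = \frac{1}{\frac{3}{-29 + 552 + 3 \cdot 184 \cdot 529} - 18133} = \frac{1}{\frac{3}{-29 + 552 + 292008} - 18133} = \frac{1}{\frac{3}{292531} - 18133} = \frac{1}{- \frac{5304464620}{292531}} = - \frac{292531}{5304464620}$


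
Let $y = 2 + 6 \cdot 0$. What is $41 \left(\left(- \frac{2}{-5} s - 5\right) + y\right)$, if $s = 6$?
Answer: $- \frac{123}{5} \approx -24.6$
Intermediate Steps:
$y = 2$ ($y = 2 + 0 = 2$)
$41 \left(\left(- \frac{2}{-5} s - 5\right) + y\right) = 41 \left(\left(- \frac{2}{-5} \cdot 6 - 5\right) + 2\right) = 41 \left(\left(\left(-2\right) \left(- \frac{1}{5}\right) 6 - 5\right) + 2\right) = 41 \left(\left(\frac{2}{5} \cdot 6 - 5\right) + 2\right) = 41 \left(\left(\frac{12}{5} - 5\right) + 2\right) = 41 \left(- \frac{13}{5} + 2\right) = 41 \left(- \frac{3}{5}\right) = - \frac{123}{5}$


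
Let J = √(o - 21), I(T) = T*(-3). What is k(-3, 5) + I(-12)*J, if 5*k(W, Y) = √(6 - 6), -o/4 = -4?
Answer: 36*I*√5 ≈ 80.498*I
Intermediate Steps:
o = 16 (o = -4*(-4) = 16)
I(T) = -3*T
k(W, Y) = 0 (k(W, Y) = √(6 - 6)/5 = √0/5 = (⅕)*0 = 0)
J = I*√5 (J = √(16 - 21) = √(-5) = I*√5 ≈ 2.2361*I)
k(-3, 5) + I(-12)*J = 0 + (-3*(-12))*(I*√5) = 0 + 36*(I*√5) = 0 + 36*I*√5 = 36*I*√5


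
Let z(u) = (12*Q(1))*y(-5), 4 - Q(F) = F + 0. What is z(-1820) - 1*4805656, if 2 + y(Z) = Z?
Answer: -4805908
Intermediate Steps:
y(Z) = -2 + Z
Q(F) = 4 - F (Q(F) = 4 - (F + 0) = 4 - F)
z(u) = -252 (z(u) = (12*(4 - 1*1))*(-2 - 5) = (12*(4 - 1))*(-7) = (12*3)*(-7) = 36*(-7) = -252)
z(-1820) - 1*4805656 = -252 - 1*4805656 = -252 - 4805656 = -4805908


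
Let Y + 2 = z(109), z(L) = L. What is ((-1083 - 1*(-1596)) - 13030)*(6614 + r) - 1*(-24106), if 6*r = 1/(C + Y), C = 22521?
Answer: -11236612071493/135768 ≈ -8.2763e+7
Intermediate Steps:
Y = 107 (Y = -2 + 109 = 107)
r = 1/135768 (r = 1/(6*(22521 + 107)) = (1/6)/22628 = (1/6)*(1/22628) = 1/135768 ≈ 7.3655e-6)
((-1083 - 1*(-1596)) - 13030)*(6614 + r) - 1*(-24106) = ((-1083 - 1*(-1596)) - 13030)*(6614 + 1/135768) - 1*(-24106) = ((-1083 + 1596) - 13030)*(897969553/135768) + 24106 = (513 - 13030)*(897969553/135768) + 24106 = -12517*897969553/135768 + 24106 = -11239884894901/135768 + 24106 = -11236612071493/135768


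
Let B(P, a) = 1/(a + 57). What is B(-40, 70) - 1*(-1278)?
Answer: 162307/127 ≈ 1278.0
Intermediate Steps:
B(P, a) = 1/(57 + a)
B(-40, 70) - 1*(-1278) = 1/(57 + 70) - 1*(-1278) = 1/127 + 1278 = 162307/127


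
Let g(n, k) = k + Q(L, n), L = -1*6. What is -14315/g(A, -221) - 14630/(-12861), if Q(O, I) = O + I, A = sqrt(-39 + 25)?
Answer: 4727328655/73654947 + 14315*I*sqrt(14)/51543 ≈ 64.182 + 1.0392*I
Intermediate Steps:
L = -6
A = I*sqrt(14) (A = sqrt(-14) = I*sqrt(14) ≈ 3.7417*I)
Q(O, I) = I + O
g(n, k) = -6 + k + n (g(n, k) = k + (n - 6) = k + (-6 + n) = -6 + k + n)
-14315/g(A, -221) - 14630/(-12861) = -14315/(-6 - 221 + I*sqrt(14)) - 14630/(-12861) = -14315/(-227 + I*sqrt(14)) - 14630*(-1/12861) = -14315/(-227 + I*sqrt(14)) + 14630/12861 = 14630/12861 - 14315/(-227 + I*sqrt(14))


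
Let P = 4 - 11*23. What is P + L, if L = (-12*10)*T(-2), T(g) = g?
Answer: -9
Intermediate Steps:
L = 240 (L = -12*10*(-2) = -120*(-2) = 240)
P = -249 (P = 4 - 253 = -249)
P + L = -249 + 240 = -9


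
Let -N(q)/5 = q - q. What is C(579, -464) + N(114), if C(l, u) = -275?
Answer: -275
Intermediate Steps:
N(q) = 0 (N(q) = -5*(q - q) = -5*0 = 0)
C(579, -464) + N(114) = -275 + 0 = -275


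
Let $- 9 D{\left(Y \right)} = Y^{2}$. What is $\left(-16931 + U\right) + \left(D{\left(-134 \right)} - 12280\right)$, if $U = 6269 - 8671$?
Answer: $- \frac{302473}{9} \approx -33608.0$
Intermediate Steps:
$U = -2402$
$D{\left(Y \right)} = - \frac{Y^{2}}{9}$
$\left(-16931 + U\right) + \left(D{\left(-134 \right)} - 12280\right) = \left(-16931 - 2402\right) - \left(12280 + \frac{\left(-134\right)^{2}}{9}\right) = -19333 - \frac{128476}{9} = - \frac{302473}{9}$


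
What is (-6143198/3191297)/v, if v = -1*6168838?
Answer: 3071599/9843297101443 ≈ 3.1205e-7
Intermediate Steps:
v = -6168838
(-6143198/3191297)/v = -6143198/3191297/(-6168838) = -6143198*1/3191297*(-1/6168838) = -6143198/3191297*(-1/6168838) = 3071599/9843297101443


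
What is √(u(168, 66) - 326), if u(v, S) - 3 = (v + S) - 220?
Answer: I*√309 ≈ 17.578*I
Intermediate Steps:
u(v, S) = -217 + S + v (u(v, S) = 3 + ((v + S) - 220) = 3 + ((S + v) - 220) = 3 + (-220 + S + v) = -217 + S + v)
√(u(168, 66) - 326) = √((-217 + 66 + 168) - 326) = √(17 - 326) = √(-309) = I*√309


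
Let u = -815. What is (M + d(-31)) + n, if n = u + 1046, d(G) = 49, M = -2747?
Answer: -2467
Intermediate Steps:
n = 231 (n = -815 + 1046 = 231)
(M + d(-31)) + n = (-2747 + 49) + 231 = -2698 + 231 = -2467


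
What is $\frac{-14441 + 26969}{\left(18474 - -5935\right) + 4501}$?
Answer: $\frac{6264}{14455} \approx 0.43334$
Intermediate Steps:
$\frac{-14441 + 26969}{\left(18474 - -5935\right) + 4501} = \frac{12528}{\left(18474 + 5935\right) + 4501} = \frac{12528}{24409 + 4501} = \frac{12528}{28910} = 12528 \cdot \frac{1}{28910} = \frac{6264}{14455}$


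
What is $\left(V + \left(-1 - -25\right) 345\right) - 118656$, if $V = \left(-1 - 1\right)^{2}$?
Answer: $-110372$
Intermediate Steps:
$V = 4$ ($V = \left(-2\right)^{2} = 4$)
$\left(V + \left(-1 - -25\right) 345\right) - 118656 = \left(4 + \left(-1 - -25\right) 345\right) - 118656 = \left(4 + \left(-1 + 25\right) 345\right) - 118656 = \left(4 + 24 \cdot 345\right) - 118656 = \left(4 + 8280\right) - 118656 = 8284 - 118656 = -110372$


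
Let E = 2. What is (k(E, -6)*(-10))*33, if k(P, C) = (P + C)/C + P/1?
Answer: -880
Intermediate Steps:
k(P, C) = P + (C + P)/C (k(P, C) = (C + P)/C + P*1 = (C + P)/C + P = P + (C + P)/C)
(k(E, -6)*(-10))*33 = ((1 + 2 + 2/(-6))*(-10))*33 = ((1 + 2 + 2*(-⅙))*(-10))*33 = ((1 + 2 - ⅓)*(-10))*33 = ((8/3)*(-10))*33 = -80/3*33 = -880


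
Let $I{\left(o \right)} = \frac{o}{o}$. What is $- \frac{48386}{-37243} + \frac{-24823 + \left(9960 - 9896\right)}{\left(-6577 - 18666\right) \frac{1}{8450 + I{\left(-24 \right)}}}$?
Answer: $\frac{7793883749885}{940125049} \approx 8290.3$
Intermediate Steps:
$I{\left(o \right)} = 1$
$- \frac{48386}{-37243} + \frac{-24823 + \left(9960 - 9896\right)}{\left(-6577 - 18666\right) \frac{1}{8450 + I{\left(-24 \right)}}} = - \frac{48386}{-37243} + \frac{-24823 + \left(9960 - 9896\right)}{\left(-6577 - 18666\right) \frac{1}{8450 + 1}} = \left(-48386\right) \left(- \frac{1}{37243}\right) + \frac{-24823 + \left(9960 - 9896\right)}{\left(-25243\right) \frac{1}{8451}} = \frac{48386}{37243} + \frac{-24823 + 64}{\left(-25243\right) \frac{1}{8451}} = \frac{48386}{37243} - \frac{24759}{- \frac{25243}{8451}} = \frac{48386}{37243} - - \frac{209238309}{25243} = \frac{48386}{37243} + \frac{209238309}{25243} = \frac{7793883749885}{940125049}$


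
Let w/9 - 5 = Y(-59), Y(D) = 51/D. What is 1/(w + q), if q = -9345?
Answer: -59/549159 ≈ -0.00010744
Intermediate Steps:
w = 2196/59 (w = 45 + 9*(51/(-59)) = 45 + 9*(51*(-1/59)) = 45 + 9*(-51/59) = 45 - 459/59 = 2196/59 ≈ 37.220)
1/(w + q) = 1/(2196/59 - 9345) = 1/(-549159/59) = -59/549159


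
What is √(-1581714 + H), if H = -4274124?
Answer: I*√5855838 ≈ 2419.9*I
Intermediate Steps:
√(-1581714 + H) = √(-1581714 - 4274124) = √(-5855838) = I*√5855838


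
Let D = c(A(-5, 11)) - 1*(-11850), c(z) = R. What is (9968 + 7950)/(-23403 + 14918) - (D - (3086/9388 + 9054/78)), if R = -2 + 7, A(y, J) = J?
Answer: -6079004997121/517771670 ≈ -11741.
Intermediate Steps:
R = 5
c(z) = 5
D = 11855 (D = 5 - 1*(-11850) = 5 + 11850 = 11855)
(9968 + 7950)/(-23403 + 14918) - (D - (3086/9388 + 9054/78)) = (9968 + 7950)/(-23403 + 14918) - (11855 - (3086/9388 + 9054/78)) = 17918/(-8485) - (11855 - (3086*(1/9388) + 9054*(1/78))) = 17918*(-1/8485) - (11855 - (1543/4694 + 1509/13)) = -17918/8485 - (11855 - 1*7103305/61022) = -17918/8485 - (11855 - 7103305/61022) = -17918/8485 - 1*716312505/61022 = -17918/8485 - 716312505/61022 = -6079004997121/517771670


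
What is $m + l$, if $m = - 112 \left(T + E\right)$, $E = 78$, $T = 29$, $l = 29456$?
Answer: $17472$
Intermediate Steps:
$m = -11984$ ($m = - 112 \left(29 + 78\right) = \left(-112\right) 107 = -11984$)
$m + l = -11984 + 29456 = 17472$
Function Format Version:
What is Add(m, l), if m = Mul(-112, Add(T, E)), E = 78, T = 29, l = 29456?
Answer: 17472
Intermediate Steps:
m = -11984 (m = Mul(-112, Add(29, 78)) = Mul(-112, 107) = -11984)
Add(m, l) = Add(-11984, 29456) = 17472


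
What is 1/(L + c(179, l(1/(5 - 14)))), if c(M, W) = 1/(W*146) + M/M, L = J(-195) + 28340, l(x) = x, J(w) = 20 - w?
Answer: 146/4169167 ≈ 3.5019e-5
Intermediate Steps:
L = 28555 (L = (20 - 1*(-195)) + 28340 = (20 + 195) + 28340 = 215 + 28340 = 28555)
c(M, W) = 1 + 1/(146*W) (c(M, W) = (1/146)/W + 1 = 1/(146*W) + 1 = 1 + 1/(146*W))
1/(L + c(179, l(1/(5 - 14)))) = 1/(28555 + (1/146 + 1/(5 - 14))/(1/(5 - 14))) = 1/(28555 + (1/146 + 1/(-9))/(1/(-9))) = 1/(28555 + (1/146 - 1/9)/(-1/9)) = 1/(28555 - 9*(-137/1314)) = 1/(28555 + 137/146) = 1/(4169167/146) = 146/4169167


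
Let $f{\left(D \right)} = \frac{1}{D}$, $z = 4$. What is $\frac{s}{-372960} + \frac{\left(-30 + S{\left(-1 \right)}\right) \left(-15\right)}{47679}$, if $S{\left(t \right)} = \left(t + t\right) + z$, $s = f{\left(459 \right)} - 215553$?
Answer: $\frac{114028655087}{194335789680} \approx 0.58676$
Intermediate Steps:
$s = - \frac{98938826}{459}$ ($s = \frac{1}{459} - 215553 = - \frac{98938826}{459} \approx -2.1555 \cdot 10^{5}$)
$S{\left(t \right)} = 4 + 2 t$ ($S{\left(t \right)} = \left(t + t\right) + 4 = 2 t + 4 = 4 + 2 t$)
$\frac{s}{-372960} + \frac{\left(-30 + S{\left(-1 \right)}\right) \left(-15\right)}{47679} = - \frac{98938826}{459 \left(-372960\right)} + \frac{\left(-30 + \left(4 + 2 \left(-1\right)\right)\right) \left(-15\right)}{47679} = \left(- \frac{98938826}{459}\right) \left(- \frac{1}{372960}\right) + \left(-30 + \left(4 - 2\right)\right) \left(-15\right) \frac{1}{47679} = \frac{7067059}{12227760} + \left(-30 + 2\right) \left(-15\right) \frac{1}{47679} = \frac{7067059}{12227760} + \left(-28\right) \left(-15\right) \frac{1}{47679} = \frac{7067059}{12227760} + 420 \cdot \frac{1}{47679} = \frac{7067059}{12227760} + \frac{140}{15893} = \frac{114028655087}{194335789680}$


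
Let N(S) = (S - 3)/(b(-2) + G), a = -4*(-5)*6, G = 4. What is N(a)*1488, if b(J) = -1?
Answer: 58032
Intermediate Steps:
a = 120 (a = 20*6 = 120)
N(S) = -1 + S/3 (N(S) = (S - 3)/(-1 + 4) = (-3 + S)/3 = (-3 + S)*(⅓) = -1 + S/3)
N(a)*1488 = (-1 + (⅓)*120)*1488 = (-1 + 40)*1488 = 39*1488 = 58032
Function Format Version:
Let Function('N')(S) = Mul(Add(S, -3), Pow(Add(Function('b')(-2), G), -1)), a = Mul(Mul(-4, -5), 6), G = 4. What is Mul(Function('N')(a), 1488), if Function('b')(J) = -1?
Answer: 58032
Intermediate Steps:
a = 120 (a = Mul(20, 6) = 120)
Function('N')(S) = Add(-1, Mul(Rational(1, 3), S)) (Function('N')(S) = Mul(Add(S, -3), Pow(Add(-1, 4), -1)) = Mul(Add(-3, S), Pow(3, -1)) = Mul(Add(-3, S), Rational(1, 3)) = Add(-1, Mul(Rational(1, 3), S)))
Mul(Function('N')(a), 1488) = Mul(Add(-1, Mul(Rational(1, 3), 120)), 1488) = Mul(Add(-1, 40), 1488) = Mul(39, 1488) = 58032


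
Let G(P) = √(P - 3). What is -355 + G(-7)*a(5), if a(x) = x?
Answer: -355 + 5*I*√10 ≈ -355.0 + 15.811*I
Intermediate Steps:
G(P) = √(-3 + P)
-355 + G(-7)*a(5) = -355 + √(-3 - 7)*5 = -355 + √(-10)*5 = -355 + (I*√10)*5 = -355 + 5*I*√10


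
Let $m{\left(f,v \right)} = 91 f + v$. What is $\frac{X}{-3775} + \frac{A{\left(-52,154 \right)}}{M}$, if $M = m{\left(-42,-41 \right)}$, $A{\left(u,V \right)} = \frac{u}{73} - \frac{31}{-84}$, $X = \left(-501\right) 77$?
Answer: $\frac{913816681907}{89421882900} \approx 10.219$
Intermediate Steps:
$X = -38577$
$A{\left(u,V \right)} = \frac{31}{84} + \frac{u}{73}$ ($A{\left(u,V \right)} = u \frac{1}{73} - - \frac{31}{84} = \frac{u}{73} + \frac{31}{84} = \frac{31}{84} + \frac{u}{73}$)
$m{\left(f,v \right)} = v + 91 f$
$M = -3863$ ($M = -41 + 91 \left(-42\right) = -41 - 3822 = -3863$)
$\frac{X}{-3775} + \frac{A{\left(-52,154 \right)}}{M} = - \frac{38577}{-3775} + \frac{\frac{31}{84} + \frac{1}{73} \left(-52\right)}{-3863} = \left(-38577\right) \left(- \frac{1}{3775}\right) + \left(\frac{31}{84} - \frac{52}{73}\right) \left(- \frac{1}{3863}\right) = \frac{38577}{3775} - - \frac{2105}{23687916} = \frac{38577}{3775} + \frac{2105}{23687916} = \frac{913816681907}{89421882900}$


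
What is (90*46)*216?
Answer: 894240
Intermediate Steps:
(90*46)*216 = 4140*216 = 894240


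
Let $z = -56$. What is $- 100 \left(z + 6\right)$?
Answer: $5000$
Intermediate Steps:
$- 100 \left(z + 6\right) = - 100 \left(-56 + 6\right) = \left(-100\right) \left(-50\right) = 5000$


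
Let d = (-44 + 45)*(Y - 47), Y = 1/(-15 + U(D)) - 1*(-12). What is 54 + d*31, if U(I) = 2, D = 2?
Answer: -13434/13 ≈ -1033.4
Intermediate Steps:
Y = 155/13 (Y = 1/(-15 + 2) - 1*(-12) = 1/(-13) + 12 = -1/13 + 12 = 155/13 ≈ 11.923)
d = -456/13 (d = (-44 + 45)*(155/13 - 47) = 1*(-456/13) = -456/13 ≈ -35.077)
54 + d*31 = 54 - 456/13*31 = 54 - 14136/13 = -13434/13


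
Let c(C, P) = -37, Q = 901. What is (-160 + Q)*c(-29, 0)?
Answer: -27417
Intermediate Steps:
(-160 + Q)*c(-29, 0) = (-160 + 901)*(-37) = 741*(-37) = -27417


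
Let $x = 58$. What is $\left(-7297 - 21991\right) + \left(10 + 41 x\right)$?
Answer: $-26900$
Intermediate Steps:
$\left(-7297 - 21991\right) + \left(10 + 41 x\right) = \left(-7297 - 21991\right) + \left(10 + 41 \cdot 58\right) = -29288 + \left(10 + 2378\right) = -29288 + 2388 = -26900$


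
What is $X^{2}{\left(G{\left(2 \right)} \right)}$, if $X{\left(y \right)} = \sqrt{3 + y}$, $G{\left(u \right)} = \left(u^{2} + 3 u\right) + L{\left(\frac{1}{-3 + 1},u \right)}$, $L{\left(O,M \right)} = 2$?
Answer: $15$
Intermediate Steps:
$G{\left(u \right)} = 2 + u^{2} + 3 u$ ($G{\left(u \right)} = \left(u^{2} + 3 u\right) + 2 = 2 + u^{2} + 3 u$)
$X^{2}{\left(G{\left(2 \right)} \right)} = \left(\sqrt{3 + \left(2 + 2^{2} + 3 \cdot 2\right)}\right)^{2} = \left(\sqrt{3 + \left(2 + 4 + 6\right)}\right)^{2} = \left(\sqrt{3 + 12}\right)^{2} = \left(\sqrt{15}\right)^{2} = 15$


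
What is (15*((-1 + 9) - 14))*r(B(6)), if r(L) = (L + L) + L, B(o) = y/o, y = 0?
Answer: 0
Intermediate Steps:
B(o) = 0 (B(o) = 0/o = 0)
r(L) = 3*L (r(L) = 2*L + L = 3*L)
(15*((-1 + 9) - 14))*r(B(6)) = (15*((-1 + 9) - 14))*(3*0) = (15*(8 - 14))*0 = (15*(-6))*0 = -90*0 = 0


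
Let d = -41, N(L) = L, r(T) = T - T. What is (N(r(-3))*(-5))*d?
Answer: 0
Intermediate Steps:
r(T) = 0
(N(r(-3))*(-5))*d = (0*(-5))*(-41) = 0*(-41) = 0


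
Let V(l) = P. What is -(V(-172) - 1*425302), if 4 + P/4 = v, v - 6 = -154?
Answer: 425910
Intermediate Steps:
v = -148 (v = 6 - 154 = -148)
P = -608 (P = -16 + 4*(-148) = -16 - 592 = -608)
V(l) = -608
-(V(-172) - 1*425302) = -(-608 - 1*425302) = -(-608 - 425302) = -1*(-425910) = 425910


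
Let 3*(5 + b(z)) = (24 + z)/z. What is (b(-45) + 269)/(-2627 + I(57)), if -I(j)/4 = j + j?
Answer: -11887/138735 ≈ -0.085681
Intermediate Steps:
I(j) = -8*j (I(j) = -4*(j + j) = -8*j)
b(z) = -5 + (24 + z)/(3*z) (b(z) = -5 + ((24 + z)/z)/3 = -5 + (24 + z)/(3*z))
(b(-45) + 269)/(-2627 + I(57)) = ((-14/3 + 8/(-45)) + 269)/(-2627 - 8*57) = ((-14/3 + 8*(-1/45)) + 269)/(-2627 - 456) = ((-14/3 - 8/45) + 269)/(-3083) = (-218/45 + 269)*(-1/3083) = (11887/45)*(-1/3083) = -11887/138735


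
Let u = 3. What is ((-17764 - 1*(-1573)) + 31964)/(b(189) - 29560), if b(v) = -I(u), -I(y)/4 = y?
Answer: -15773/29548 ≈ -0.53381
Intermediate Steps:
I(y) = -4*y
b(v) = 12 (b(v) = -(-4)*3 = -1*(-12) = 12)
((-17764 - 1*(-1573)) + 31964)/(b(189) - 29560) = ((-17764 - 1*(-1573)) + 31964)/(12 - 29560) = ((-17764 + 1573) + 31964)/(-29548) = (-16191 + 31964)*(-1/29548) = 15773*(-1/29548) = -15773/29548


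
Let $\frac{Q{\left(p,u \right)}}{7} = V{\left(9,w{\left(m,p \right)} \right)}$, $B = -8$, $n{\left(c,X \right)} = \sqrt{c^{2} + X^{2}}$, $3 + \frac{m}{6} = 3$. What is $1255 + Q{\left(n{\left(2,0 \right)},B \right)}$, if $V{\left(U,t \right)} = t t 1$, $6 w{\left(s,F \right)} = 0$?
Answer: $1255$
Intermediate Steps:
$m = 0$ ($m = -18 + 6 \cdot 3 = -18 + 18 = 0$)
$n{\left(c,X \right)} = \sqrt{X^{2} + c^{2}}$
$w{\left(s,F \right)} = 0$ ($w{\left(s,F \right)} = \frac{1}{6} \cdot 0 = 0$)
$V{\left(U,t \right)} = t^{2}$ ($V{\left(U,t \right)} = t^{2} \cdot 1 = t^{2}$)
$Q{\left(p,u \right)} = 0$ ($Q{\left(p,u \right)} = 7 \cdot 0^{2} = 7 \cdot 0 = 0$)
$1255 + Q{\left(n{\left(2,0 \right)},B \right)} = 1255 + 0 = 1255$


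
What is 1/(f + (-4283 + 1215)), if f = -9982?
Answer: -1/13050 ≈ -7.6628e-5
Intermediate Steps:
1/(f + (-4283 + 1215)) = 1/(-9982 + (-4283 + 1215)) = 1/(-9982 - 3068) = 1/(-13050) = -1/13050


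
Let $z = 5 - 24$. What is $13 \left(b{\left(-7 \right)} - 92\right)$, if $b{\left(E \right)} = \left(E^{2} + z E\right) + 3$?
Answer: $1209$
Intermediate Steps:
$z = -19$ ($z = 5 - 24 = -19$)
$b{\left(E \right)} = 3 + E^{2} - 19 E$ ($b{\left(E \right)} = \left(E^{2} - 19 E\right) + 3 = 3 + E^{2} - 19 E$)
$13 \left(b{\left(-7 \right)} - 92\right) = 13 \left(\left(3 + \left(-7\right)^{2} - -133\right) - 92\right) = 13 \left(\left(3 + 49 + 133\right) - 92\right) = 13 \left(185 - 92\right) = 13 \cdot 93 = 1209$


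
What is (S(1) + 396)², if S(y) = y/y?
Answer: 157609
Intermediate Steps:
S(y) = 1
(S(1) + 396)² = (1 + 396)² = 397² = 157609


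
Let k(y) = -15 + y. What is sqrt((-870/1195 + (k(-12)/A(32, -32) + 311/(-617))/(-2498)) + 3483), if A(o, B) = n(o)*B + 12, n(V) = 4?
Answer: sqrt(1589533500320851813734986)/21365029292 ≈ 59.011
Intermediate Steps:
A(o, B) = 12 + 4*B (A(o, B) = 4*B + 12 = 12 + 4*B)
sqrt((-870/1195 + (k(-12)/A(32, -32) + 311/(-617))/(-2498)) + 3483) = sqrt((-870/1195 + ((-15 - 12)/(12 + 4*(-32)) + 311/(-617))/(-2498)) + 3483) = sqrt((-870*1/1195 + (-27/(12 - 128) + 311*(-1/617))*(-1/2498)) + 3483) = sqrt((-174/239 + (-27/(-116) - 311/617)*(-1/2498)) + 3483) = sqrt((-174/239 + (-27*(-1/116) - 311/617)*(-1/2498)) + 3483) = sqrt((-174/239 + (27/116 - 311/617)*(-1/2498)) + 3483) = sqrt((-174/239 - 19417/71572*(-1/2498)) + 3483) = sqrt((-174/239 + 19417/178786856) + 3483) = sqrt(-31104272281/42730058584 + 3483) = sqrt(148797689775791/42730058584) = sqrt(1589533500320851813734986)/21365029292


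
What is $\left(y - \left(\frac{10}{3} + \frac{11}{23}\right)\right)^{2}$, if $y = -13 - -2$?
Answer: $\frac{1044484}{4761} \approx 219.38$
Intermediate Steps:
$y = -11$ ($y = -13 + 2 = -11$)
$\left(y - \left(\frac{10}{3} + \frac{11}{23}\right)\right)^{2} = \left(-11 - \left(\frac{10}{3} + \frac{11}{23}\right)\right)^{2} = \left(-11 - \frac{263}{69}\right)^{2} = \left(- \frac{1022}{69}\right)^{2} = \frac{1044484}{4761}$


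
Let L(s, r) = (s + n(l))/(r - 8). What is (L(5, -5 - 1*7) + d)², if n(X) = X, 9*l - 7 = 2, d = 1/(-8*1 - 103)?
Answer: 117649/1232100 ≈ 0.095487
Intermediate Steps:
d = -1/111 (d = 1/(-8 - 103) = 1/(-111) = -1/111 ≈ -0.0090090)
l = 1 (l = 7/9 + (⅑)*2 = 7/9 + 2/9 = 1)
L(s, r) = (1 + s)/(-8 + r) (L(s, r) = (s + 1)/(r - 8) = (1 + s)/(-8 + r))
(L(5, -5 - 1*7) + d)² = ((1 + 5)/(-8 + (-5 - 1*7)) - 1/111)² = (6/(-8 + (-5 - 7)) - 1/111)² = (6/(-8 - 12) - 1/111)² = (6/(-20) - 1/111)² = (-1/20*6 - 1/111)² = (-3/10 - 1/111)² = (-343/1110)² = 117649/1232100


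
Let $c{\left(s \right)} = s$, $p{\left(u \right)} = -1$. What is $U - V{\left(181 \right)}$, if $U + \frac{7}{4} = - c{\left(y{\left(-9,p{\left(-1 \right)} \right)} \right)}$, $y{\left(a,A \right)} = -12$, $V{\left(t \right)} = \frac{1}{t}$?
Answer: $\frac{7417}{724} \approx 10.244$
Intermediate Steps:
$U = \frac{41}{4}$ ($U = - \frac{7}{4} - -12 = - \frac{7}{4} + 12 = \frac{41}{4} \approx 10.25$)
$U - V{\left(181 \right)} = \frac{41}{4} - \frac{1}{181} = \frac{7417}{724}$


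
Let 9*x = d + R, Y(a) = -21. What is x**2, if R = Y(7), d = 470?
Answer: 201601/81 ≈ 2488.9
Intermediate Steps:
R = -21
x = 449/9 (x = (470 - 21)/9 = (1/9)*449 = 449/9 ≈ 49.889)
x**2 = (449/9)**2 = 201601/81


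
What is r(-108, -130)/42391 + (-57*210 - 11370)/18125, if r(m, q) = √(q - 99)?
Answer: -4668/3625 + I*√229/42391 ≈ -1.2877 + 0.00035698*I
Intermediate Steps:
r(m, q) = √(-99 + q)
r(-108, -130)/42391 + (-57*210 - 11370)/18125 = √(-99 - 130)/42391 + (-57*210 - 11370)/18125 = √(-229)*(1/42391) + (-11970 - 11370)*(1/18125) = (I*√229)*(1/42391) - 23340*1/18125 = I*√229/42391 - 4668/3625 = -4668/3625 + I*√229/42391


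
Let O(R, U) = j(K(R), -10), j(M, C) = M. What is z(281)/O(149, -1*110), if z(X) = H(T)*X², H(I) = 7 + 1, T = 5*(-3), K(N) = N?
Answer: 631688/149 ≈ 4239.5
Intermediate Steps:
T = -15
H(I) = 8
O(R, U) = R
z(X) = 8*X²
z(281)/O(149, -1*110) = (8*281²)/149 = (8*78961)*(1/149) = 631688*(1/149) = 631688/149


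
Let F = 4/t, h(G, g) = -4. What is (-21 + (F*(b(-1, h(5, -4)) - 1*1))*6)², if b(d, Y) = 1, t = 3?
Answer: 441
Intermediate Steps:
F = 4/3 ≈ 1.3333
(-21 + (F*(b(-1, h(5, -4)) - 1*1))*6)² = (-21 + (4*(1 - 1*1)/3)*6)² = (-21 + (4*(1 - 1)/3)*6)² = (-21 + ((4/3)*0)*6)² = (-21 + 0*6)² = (-21 + 0)² = (-21)² = 441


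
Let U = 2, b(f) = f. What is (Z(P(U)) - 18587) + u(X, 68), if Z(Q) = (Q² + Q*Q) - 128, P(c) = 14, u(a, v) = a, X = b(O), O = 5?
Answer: -18318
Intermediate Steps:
X = 5
Z(Q) = -128 + 2*Q² (Z(Q) = (Q² + Q²) - 128 = 2*Q² - 128 = -128 + 2*Q²)
(Z(P(U)) - 18587) + u(X, 68) = ((-128 + 2*14²) - 18587) + 5 = ((-128 + 2*196) - 18587) + 5 = ((-128 + 392) - 18587) + 5 = (264 - 18587) + 5 = -18323 + 5 = -18318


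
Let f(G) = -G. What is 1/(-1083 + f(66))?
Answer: -1/1149 ≈ -0.00087032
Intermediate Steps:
1/(-1083 + f(66)) = 1/(-1083 - 1*66) = 1/(-1083 - 66) = 1/(-1149) = -1/1149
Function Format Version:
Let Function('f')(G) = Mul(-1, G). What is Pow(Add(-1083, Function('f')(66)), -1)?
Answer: Rational(-1, 1149) ≈ -0.00087032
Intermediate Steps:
Pow(Add(-1083, Function('f')(66)), -1) = Pow(Add(-1083, Mul(-1, 66)), -1) = Pow(Add(-1083, -66), -1) = Pow(-1149, -1) = Rational(-1, 1149)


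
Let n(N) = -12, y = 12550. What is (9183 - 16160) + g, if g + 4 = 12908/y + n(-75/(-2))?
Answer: -43874621/6275 ≈ -6992.0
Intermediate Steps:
g = -93946/6275 (g = -4 + (12908/12550 - 12) = -4 + (12908*(1/12550) - 12) = -4 + (6454/6275 - 12) = -4 - 68846/6275 = -93946/6275 ≈ -14.971)
(9183 - 16160) + g = (9183 - 16160) - 93946/6275 = -6977 - 93946/6275 = -43874621/6275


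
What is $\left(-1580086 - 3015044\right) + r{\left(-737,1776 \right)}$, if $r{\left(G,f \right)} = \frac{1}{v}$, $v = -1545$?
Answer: $- \frac{7099475851}{1545} \approx -4.5951 \cdot 10^{6}$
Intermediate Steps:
$r{\left(G,f \right)} = - \frac{1}{1545}$ ($r{\left(G,f \right)} = \frac{1}{-1545} = - \frac{1}{1545}$)
$\left(-1580086 - 3015044\right) + r{\left(-737,1776 \right)} = \left(-1580086 - 3015044\right) - \frac{1}{1545} = -4595130 - \frac{1}{1545} = - \frac{7099475851}{1545}$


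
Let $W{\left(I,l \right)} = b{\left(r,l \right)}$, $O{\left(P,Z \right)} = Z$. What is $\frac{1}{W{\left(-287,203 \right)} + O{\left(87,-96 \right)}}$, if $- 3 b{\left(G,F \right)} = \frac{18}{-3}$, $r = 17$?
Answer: $- \frac{1}{94} \approx -0.010638$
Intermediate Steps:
$b{\left(G,F \right)} = 2$ ($b{\left(G,F \right)} = - \frac{18 \frac{1}{-3}}{3} = - \frac{18 \left(- \frac{1}{3}\right)}{3} = \left(- \frac{1}{3}\right) \left(-6\right) = 2$)
$W{\left(I,l \right)} = 2$
$\frac{1}{W{\left(-287,203 \right)} + O{\left(87,-96 \right)}} = \frac{1}{2 - 96} = \frac{1}{-94} = - \frac{1}{94}$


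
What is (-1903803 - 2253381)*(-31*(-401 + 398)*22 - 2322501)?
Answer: 9646558398720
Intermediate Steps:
(-1903803 - 2253381)*(-31*(-401 + 398)*22 - 2322501) = -4157184*(-(-93)*22 - 2322501) = -4157184*(-31*(-66) - 2322501) = -4157184*(2046 - 2322501) = -4157184*(-2320455) = 9646558398720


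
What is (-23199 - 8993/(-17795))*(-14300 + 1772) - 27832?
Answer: 5171278761496/17795 ≈ 2.9060e+8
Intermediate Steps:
(-23199 - 8993/(-17795))*(-14300 + 1772) - 27832 = (-23199 - 8993*(-1/17795))*(-12528) - 27832 = (-23199 + 8993/17795)*(-12528) - 27832 = -412817212/17795*(-12528) - 27832 = 5171774031936/17795 - 27832 = 5171278761496/17795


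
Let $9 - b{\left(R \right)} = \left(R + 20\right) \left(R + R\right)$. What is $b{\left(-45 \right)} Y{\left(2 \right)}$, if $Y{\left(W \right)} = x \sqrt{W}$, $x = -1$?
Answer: $2241 \sqrt{2} \approx 3169.3$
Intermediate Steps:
$Y{\left(W \right)} = - \sqrt{W}$
$b{\left(R \right)} = 9 - 2 R \left(20 + R\right)$ ($b{\left(R \right)} = 9 - \left(R + 20\right) \left(R + R\right) = 9 - \left(20 + R\right) 2 R = 9 - 2 R \left(20 + R\right)$)
$b{\left(-45 \right)} Y{\left(2 \right)} = \left(9 - -1800 - 2 \left(-45\right)^{2}\right) \left(- \sqrt{2}\right) = \left(9 + 1800 - 4050\right) \left(- \sqrt{2}\right) = - 2241 \left(- \sqrt{2}\right) = 2241 \sqrt{2}$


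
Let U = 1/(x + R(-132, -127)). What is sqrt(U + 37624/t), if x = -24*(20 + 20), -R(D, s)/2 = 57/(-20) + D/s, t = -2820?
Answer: 2*I*sqrt(30196067294278145)/95143745 ≈ 3.6528*I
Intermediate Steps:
R(D, s) = 57/10 - 2*D/s (R(D, s) = -2*(57/(-20) + D/s) = -2*(57*(-1/20) + D/s) = -2*(-57/20 + D/s) = 57/10 - 2*D/s)
x = -960 (x = -24*40 = -960)
U = -1270/1214601 (U = 1/(-960 + (57/10 - 2*(-132)/(-127))) = 1/(-960 + (57/10 - 2*(-132)*(-1/127))) = 1/(-960 + (57/10 - 264/127)) = 1/(-960 + 4599/1270) = 1/(-1214601/1270) = -1270/1214601 ≈ -0.0010456)
sqrt(U + 37624/t) = sqrt(-1270/1214601 + 37624/(-2820)) = sqrt(-1270/1214601 + 37624*(-1/2820)) = sqrt(-1270/1214601 - 9406/705) = sqrt(-1269492484/95143745) = 2*I*sqrt(30196067294278145)/95143745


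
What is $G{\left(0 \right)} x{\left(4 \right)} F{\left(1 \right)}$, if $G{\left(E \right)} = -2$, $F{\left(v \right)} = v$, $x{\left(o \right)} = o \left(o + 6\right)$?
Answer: $-80$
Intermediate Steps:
$x{\left(o \right)} = o \left(6 + o\right)$
$G{\left(0 \right)} x{\left(4 \right)} F{\left(1 \right)} = - 2 \cdot 4 \left(6 + 4\right) 1 = - 2 \cdot 4 \cdot 10 \cdot 1 = \left(-2\right) 40 \cdot 1 = \left(-80\right) 1 = -80$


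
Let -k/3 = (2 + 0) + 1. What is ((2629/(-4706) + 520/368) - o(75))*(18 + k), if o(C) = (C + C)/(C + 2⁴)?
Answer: -2706993/378833 ≈ -7.1456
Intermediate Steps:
o(C) = 2*C/(16 + C) (o(C) = (2*C)/(C + 16) = (2*C)/(16 + C) = 2*C/(16 + C))
k = -9 (k = -3*((2 + 0) + 1) = -3*(2 + 1) = -3*3 = -9)
((2629/(-4706) + 520/368) - o(75))*(18 + k) = ((2629/(-4706) + 520/368) - 2*75/(16 + 75))*(18 - 9) = ((2629*(-1/4706) + 520*(1/368)) - 2*75/91)*9 = ((-2629/4706 + 65/46) - 2*75/91)*9 = (46239/54119 - 1*150/91)*9 = (46239/54119 - 150/91)*9 = -300777/378833*9 = -2706993/378833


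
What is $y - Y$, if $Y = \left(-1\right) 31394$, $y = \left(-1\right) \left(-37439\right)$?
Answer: $68833$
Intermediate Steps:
$y = 37439$
$Y = -31394$
$y - Y = 37439 - -31394 = 37439 + 31394 = 68833$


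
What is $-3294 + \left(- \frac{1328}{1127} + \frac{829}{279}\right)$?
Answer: $- \frac{1035178531}{314433} \approx -3292.2$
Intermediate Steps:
$-3294 + \left(- \frac{1328}{1127} + \frac{829}{279}\right) = -3294 + \frac{563771}{314433} = - \frac{1035178531}{314433}$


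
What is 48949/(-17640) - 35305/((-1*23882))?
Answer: -273109909/210639240 ≈ -1.2966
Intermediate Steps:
48949/(-17640) - 35305/((-1*23882)) = 48949*(-1/17640) - 35305/(-23882) = -48949/17640 - 35305*(-1/23882) = -48949/17640 + 35305/23882 = -273109909/210639240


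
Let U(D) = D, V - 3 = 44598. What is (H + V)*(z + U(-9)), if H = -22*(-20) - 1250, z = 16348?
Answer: 715501149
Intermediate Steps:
V = 44601 (V = 3 + 44598 = 44601)
H = -810 (H = 440 - 1250 = -810)
(H + V)*(z + U(-9)) = (-810 + 44601)*(16348 - 9) = 43791*16339 = 715501149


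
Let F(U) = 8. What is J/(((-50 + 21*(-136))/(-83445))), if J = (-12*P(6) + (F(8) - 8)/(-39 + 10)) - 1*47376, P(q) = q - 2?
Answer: -1978647840/1453 ≈ -1.3618e+6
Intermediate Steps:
P(q) = -2 + q
J = -47424 (J = (-12*(-2 + 6) + (8 - 8)/(-39 + 10)) - 1*47376 = (-12*4 + 0/(-29)) - 47376 = (-48 + 0*(-1/29)) - 47376 = (-48 + 0) - 47376 = -48 - 47376 = -47424)
J/(((-50 + 21*(-136))/(-83445))) = -47424*(-83445/(-50 + 21*(-136))) = -47424*(-83445/(-50 - 2856)) = -47424/((-2906*(-1/83445))) = -47424/2906/83445 = -47424*83445/2906 = -1978647840/1453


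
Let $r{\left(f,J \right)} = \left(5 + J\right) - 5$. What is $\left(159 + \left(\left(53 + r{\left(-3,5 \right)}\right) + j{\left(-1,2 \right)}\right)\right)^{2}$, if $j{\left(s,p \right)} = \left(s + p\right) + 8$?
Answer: $51076$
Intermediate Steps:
$j{\left(s,p \right)} = 8 + p + s$ ($j{\left(s,p \right)} = \left(p + s\right) + 8 = 8 + p + s$)
$r{\left(f,J \right)} = J$
$\left(159 + \left(\left(53 + r{\left(-3,5 \right)}\right) + j{\left(-1,2 \right)}\right)\right)^{2} = \left(159 + \left(\left(53 + 5\right) + \left(8 + 2 - 1\right)\right)\right)^{2} = \left(159 + \left(58 + 9\right)\right)^{2} = \left(159 + 67\right)^{2} = 226^{2} = 51076$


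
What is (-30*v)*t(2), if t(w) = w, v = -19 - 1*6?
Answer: 1500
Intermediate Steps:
v = -25 (v = -19 - 6 = -25)
(-30*v)*t(2) = -30*(-25)*2 = 750*2 = 1500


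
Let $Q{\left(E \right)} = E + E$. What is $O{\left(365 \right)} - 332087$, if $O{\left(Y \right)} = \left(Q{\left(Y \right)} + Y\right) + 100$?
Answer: $-330892$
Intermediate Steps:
$Q{\left(E \right)} = 2 E$
$O{\left(Y \right)} = 100 + 3 Y$ ($O{\left(Y \right)} = \left(2 Y + Y\right) + 100 = 3 Y + 100 = 100 + 3 Y$)
$O{\left(365 \right)} - 332087 = \left(100 + 3 \cdot 365\right) - 332087 = \left(100 + 1095\right) - 332087 = 1195 - 332087 = -330892$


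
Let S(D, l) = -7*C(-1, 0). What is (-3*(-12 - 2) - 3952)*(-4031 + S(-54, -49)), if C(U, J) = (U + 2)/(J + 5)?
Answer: 15766684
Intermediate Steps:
C(U, J) = (2 + U)/(5 + J)
S(D, l) = -7/5 (S(D, l) = -7*(2 - 1)/(5 + 0) = -7/5)
(-3*(-12 - 2) - 3952)*(-4031 + S(-54, -49)) = (-3*(-12 - 2) - 3952)*(-4031 - 7/5) = (-3*(-14) - 3952)*(-20162/5) = (42 - 3952)*(-20162/5) = -3910*(-20162/5) = 15766684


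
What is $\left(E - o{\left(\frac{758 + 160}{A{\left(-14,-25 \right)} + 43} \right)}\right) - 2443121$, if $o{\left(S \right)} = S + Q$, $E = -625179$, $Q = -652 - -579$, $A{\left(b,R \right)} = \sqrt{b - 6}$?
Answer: $\frac{- 6136454 \sqrt{5} + 131934679 i}{- 43 i + 2 \sqrt{5}} \approx -3.0682 \cdot 10^{6} + 2.1968 i$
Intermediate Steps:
$A{\left(b,R \right)} = \sqrt{-6 + b}$
$Q = -73$ ($Q = -652 + 579 = -73$)
$o{\left(S \right)} = -73 + S$ ($o{\left(S \right)} = S - 73 = -73 + S$)
$\left(E - o{\left(\frac{758 + 160}{A{\left(-14,-25 \right)} + 43} \right)}\right) - 2443121 = \left(-625179 - \left(-73 + \frac{758 + 160}{\sqrt{-6 - 14} + 43}\right)\right) - 2443121 = \left(-625179 - \left(-73 + \frac{918}{\sqrt{-20} + 43}\right)\right) - 2443121 = \left(-625179 - \left(-73 + \frac{918}{2 i \sqrt{5} + 43}\right)\right) - 2443121 = \left(-625179 - \left(-73 + \frac{918}{43 + 2 i \sqrt{5}}\right)\right) - 2443121 = \left(-625179 + \left(73 - \frac{918}{43 + 2 i \sqrt{5}}\right)\right) - 2443121 = \left(-625106 - \frac{918}{43 + 2 i \sqrt{5}}\right) - 2443121 = -3068227 - \frac{918}{43 + 2 i \sqrt{5}}$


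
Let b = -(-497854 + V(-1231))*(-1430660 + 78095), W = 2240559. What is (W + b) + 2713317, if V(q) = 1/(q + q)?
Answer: -1657849107655473/2462 ≈ -6.7337e+11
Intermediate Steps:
V(q) = 1/(2*q)
b = -1657861304098185/2462 (b = -(-497854 + (½)/(-1231))*(-1430660 + 78095) = -(-497854 + (½)*(-1/1231))*(-1352565) = -(-497854 - 1/2462)*(-1352565) = -(-1225716549)*(-1352565)/2462 = -1*1657861304098185/2462 = -1657861304098185/2462 ≈ -6.7338e+11)
(W + b) + 2713317 = (2240559 - 1657861304098185/2462) + 2713317 = -1657855787841927/2462 + 2713317 = -1657849107655473/2462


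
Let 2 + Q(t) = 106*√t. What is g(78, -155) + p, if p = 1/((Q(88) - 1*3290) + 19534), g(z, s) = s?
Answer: -20368061069/131406898 - 53*√22/65703449 ≈ -155.00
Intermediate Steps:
Q(t) = -2 + 106*√t
p = 1/(16242 + 212*√22) (p = 1/(((-2 + 106*√88) - 1*3290) + 19534) = 1/(((-2 + 106*(2*√22)) - 3290) + 19534) = 1/(((-2 + 212*√22) - 3290) + 19534) = 1/((-3292 + 212*√22) + 19534) = 1/(16242 + 212*√22) ≈ 5.8017e-5)
g(78, -155) + p = -155 + (8121/131406898 - 53*√22/65703449) = -20368061069/131406898 - 53*√22/65703449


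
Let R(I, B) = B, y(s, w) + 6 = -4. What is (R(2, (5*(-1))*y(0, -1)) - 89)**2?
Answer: 1521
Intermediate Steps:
y(s, w) = -10 (y(s, w) = -6 - 4 = -10)
(R(2, (5*(-1))*y(0, -1)) - 89)**2 = ((5*(-1))*(-10) - 89)**2 = (-5*(-10) - 89)**2 = (50 - 89)**2 = (-39)**2 = 1521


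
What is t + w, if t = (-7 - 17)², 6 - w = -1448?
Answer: 2030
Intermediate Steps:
w = 1454 (w = 6 - 1*(-1448) = 6 + 1448 = 1454)
t = 576 (t = (-24)² = 576)
t + w = 576 + 1454 = 2030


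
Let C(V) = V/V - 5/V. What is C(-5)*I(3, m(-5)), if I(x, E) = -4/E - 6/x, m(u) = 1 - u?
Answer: -16/3 ≈ -5.3333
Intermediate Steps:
C(V) = 1 - 5/V
I(x, E) = -6/x - 4/E
C(-5)*I(3, m(-5)) = ((-5 - 5)/(-5))*(-6/3 - 4/(1 - 1*(-5))) = (-1/5*(-10))*(-6*1/3 - 4/(1 + 5)) = 2*(-2 - 4/6) = 2*(-2 - 4*1/6) = 2*(-2 - 2/3) = 2*(-8/3) = -16/3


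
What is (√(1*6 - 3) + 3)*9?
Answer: 27 + 9*√3 ≈ 42.588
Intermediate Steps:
(√(1*6 - 3) + 3)*9 = (√(6 - 3) + 3)*9 = (√3 + 3)*9 = (3 + √3)*9 = 27 + 9*√3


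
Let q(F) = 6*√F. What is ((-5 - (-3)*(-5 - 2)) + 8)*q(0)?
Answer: 0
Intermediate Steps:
((-5 - (-3)*(-5 - 2)) + 8)*q(0) = ((-5 - (-3)*(-5 - 2)) + 8)*(6*√0) = ((-5 - (-3)*(-7)) + 8)*(6*0) = ((-5 - 1*21) + 8)*0 = ((-5 - 21) + 8)*0 = (-26 + 8)*0 = -18*0 = 0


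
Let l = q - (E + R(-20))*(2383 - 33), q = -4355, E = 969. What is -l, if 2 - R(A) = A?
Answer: 2333205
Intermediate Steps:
R(A) = 2 - A
l = -2333205 (l = -4355 - (969 + (2 - 1*(-20)))*(2383 - 33) = -4355 - (969 + (2 + 20))*2350 = -4355 - (969 + 22)*2350 = -4355 - 991*2350 = -4355 - 1*2328850 = -4355 - 2328850 = -2333205)
-l = -1*(-2333205) = 2333205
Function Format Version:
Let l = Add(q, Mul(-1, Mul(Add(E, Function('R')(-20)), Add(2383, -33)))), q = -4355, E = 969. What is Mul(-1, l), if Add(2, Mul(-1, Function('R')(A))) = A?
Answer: 2333205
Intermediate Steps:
Function('R')(A) = Add(2, Mul(-1, A))
l = -2333205 (l = Add(-4355, Mul(-1, Mul(Add(969, Add(2, Mul(-1, -20))), Add(2383, -33)))) = Add(-4355, Mul(-1, Mul(Add(969, Add(2, 20)), 2350))) = Add(-4355, Mul(-1, Mul(Add(969, 22), 2350))) = Add(-4355, Mul(-1, Mul(991, 2350))) = Add(-4355, Mul(-1, 2328850)) = Add(-4355, -2328850) = -2333205)
Mul(-1, l) = Mul(-1, -2333205) = 2333205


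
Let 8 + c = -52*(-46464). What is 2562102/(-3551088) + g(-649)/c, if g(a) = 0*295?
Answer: -427017/591848 ≈ -0.72150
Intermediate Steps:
g(a) = 0
c = 2416120 (c = -8 - 52*(-46464) = -8 + 2416128 = 2416120)
2562102/(-3551088) + g(-649)/c = 2562102/(-3551088) + 0/2416120 = 2562102*(-1/3551088) + 0*(1/2416120) = -427017/591848 + 0 = -427017/591848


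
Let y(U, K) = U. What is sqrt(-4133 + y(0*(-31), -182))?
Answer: I*sqrt(4133) ≈ 64.288*I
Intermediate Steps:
sqrt(-4133 + y(0*(-31), -182)) = sqrt(-4133 + 0*(-31)) = sqrt(-4133 + 0) = sqrt(-4133) = I*sqrt(4133)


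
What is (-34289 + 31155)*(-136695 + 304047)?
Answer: -524481168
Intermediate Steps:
(-34289 + 31155)*(-136695 + 304047) = -3134*167352 = -524481168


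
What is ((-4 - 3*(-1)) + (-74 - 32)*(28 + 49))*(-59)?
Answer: 481617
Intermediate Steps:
((-4 - 3*(-1)) + (-74 - 32)*(28 + 49))*(-59) = ((-4 + 3) - 106*77)*(-59) = (-1 - 8162)*(-59) = -8163*(-59) = 481617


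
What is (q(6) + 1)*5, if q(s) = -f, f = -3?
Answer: 20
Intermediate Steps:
q(s) = 3 (q(s) = -1*(-3) = 3)
(q(6) + 1)*5 = (3 + 1)*5 = 4*5 = 20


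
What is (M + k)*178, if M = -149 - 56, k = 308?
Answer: 18334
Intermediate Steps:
M = -205
(M + k)*178 = (-205 + 308)*178 = 103*178 = 18334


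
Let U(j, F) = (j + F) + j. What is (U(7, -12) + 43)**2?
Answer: 2025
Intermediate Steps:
U(j, F) = F + 2*j (U(j, F) = (F + j) + j = F + 2*j)
(U(7, -12) + 43)**2 = ((-12 + 2*7) + 43)**2 = ((-12 + 14) + 43)**2 = (2 + 43)**2 = 45**2 = 2025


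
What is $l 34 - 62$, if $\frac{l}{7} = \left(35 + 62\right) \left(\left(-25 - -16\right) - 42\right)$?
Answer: $-1177448$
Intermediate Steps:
$l = -34629$ ($l = 7 \left(35 + 62\right) \left(\left(-25 - -16\right) - 42\right) = 7 \cdot 97 \left(\left(-25 + 16\right) - 42\right) = 7 \cdot 97 \left(-9 - 42\right) = 7 \cdot 97 \left(-51\right) = 7 \left(-4947\right) = -34629$)
$l 34 - 62 = \left(-34629\right) 34 - 62 = -1177386 - 62 = -1177448$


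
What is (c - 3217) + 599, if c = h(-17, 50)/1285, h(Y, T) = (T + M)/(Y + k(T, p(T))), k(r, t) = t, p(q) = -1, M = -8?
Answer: -10092397/3855 ≈ -2618.0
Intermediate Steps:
h(Y, T) = (-8 + T)/(-1 + Y) (h(Y, T) = (T - 8)/(Y - 1) = (-8 + T)/(-1 + Y))
c = -7/3855 (c = ((-8 + 50)/(-1 - 17))/1285 = (42/(-18))*(1/1285) = -1/18*42*(1/1285) = -7/3*1/1285 = -7/3855 ≈ -0.0018158)
(c - 3217) + 599 = (-7/3855 - 3217) + 599 = -12401542/3855 + 599 = -10092397/3855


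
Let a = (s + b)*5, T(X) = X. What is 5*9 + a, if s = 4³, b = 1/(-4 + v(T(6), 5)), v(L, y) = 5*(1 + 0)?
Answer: 370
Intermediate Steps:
v(L, y) = 5 (v(L, y) = 5*1 = 5)
b = 1 (b = 1/(-4 + 5) = 1/1 = 1)
s = 64
a = 325 (a = (64 + 1)*5 = 65*5 = 325)
5*9 + a = 5*9 + 325 = 45 + 325 = 370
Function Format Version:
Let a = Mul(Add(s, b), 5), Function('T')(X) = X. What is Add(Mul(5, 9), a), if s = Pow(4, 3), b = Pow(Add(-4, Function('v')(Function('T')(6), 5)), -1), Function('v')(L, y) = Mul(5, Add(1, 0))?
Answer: 370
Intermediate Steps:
Function('v')(L, y) = 5 (Function('v')(L, y) = Mul(5, 1) = 5)
b = 1 (b = Pow(Add(-4, 5), -1) = Pow(1, -1) = 1)
s = 64
a = 325 (a = Mul(Add(64, 1), 5) = Mul(65, 5) = 325)
Add(Mul(5, 9), a) = Add(Mul(5, 9), 325) = Add(45, 325) = 370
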